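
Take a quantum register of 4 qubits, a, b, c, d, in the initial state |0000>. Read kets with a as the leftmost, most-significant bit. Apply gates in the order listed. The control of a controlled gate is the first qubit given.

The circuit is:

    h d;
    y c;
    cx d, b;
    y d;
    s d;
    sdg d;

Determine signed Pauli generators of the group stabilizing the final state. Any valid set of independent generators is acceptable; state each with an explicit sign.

The stabilizer group can be generated by -IXIX, +ZIII, -IZIZ, -IIZI, among other valid generating sets. Key observation: steps 5-6 multiply out to the identity, so the circuit reduces to the remaining gates.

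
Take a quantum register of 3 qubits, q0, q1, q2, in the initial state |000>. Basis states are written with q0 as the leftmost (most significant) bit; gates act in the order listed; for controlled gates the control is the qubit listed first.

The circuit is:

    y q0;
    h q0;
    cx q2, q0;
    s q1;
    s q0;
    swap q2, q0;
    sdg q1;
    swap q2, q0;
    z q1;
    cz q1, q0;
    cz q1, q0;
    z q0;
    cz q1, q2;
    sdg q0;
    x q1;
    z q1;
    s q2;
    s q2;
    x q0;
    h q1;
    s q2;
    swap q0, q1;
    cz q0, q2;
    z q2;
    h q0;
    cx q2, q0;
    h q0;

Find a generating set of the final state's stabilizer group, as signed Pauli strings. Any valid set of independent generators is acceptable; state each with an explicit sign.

One valid set of independent stabilizer generators is -XII, +IXI, +IIZ (any independent generating set of the same group is equally correct). Key observation: the block from step 10 through step 11 cancels to the identity and can be dropped.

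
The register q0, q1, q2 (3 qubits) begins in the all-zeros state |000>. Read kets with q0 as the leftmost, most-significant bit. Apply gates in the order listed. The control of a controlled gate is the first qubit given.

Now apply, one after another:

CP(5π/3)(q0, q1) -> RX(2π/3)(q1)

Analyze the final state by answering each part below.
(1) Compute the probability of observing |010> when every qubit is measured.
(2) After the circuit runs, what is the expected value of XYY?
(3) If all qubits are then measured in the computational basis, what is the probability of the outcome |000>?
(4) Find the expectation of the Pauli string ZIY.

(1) The probability of measuring |010> is 3/4.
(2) In the final state, XYY has expectation 0.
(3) A full measurement returns |000> with probability 1/4.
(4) The expectation value of ZIY is 0.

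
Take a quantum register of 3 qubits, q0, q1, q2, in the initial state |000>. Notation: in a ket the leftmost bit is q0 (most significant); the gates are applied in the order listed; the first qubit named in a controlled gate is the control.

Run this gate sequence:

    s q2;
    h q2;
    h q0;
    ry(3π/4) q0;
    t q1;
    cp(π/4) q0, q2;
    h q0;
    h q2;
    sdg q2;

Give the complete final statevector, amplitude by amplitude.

The resulting statevector has amplitude -sqrt(sqrt(2) + 2)/8 + 3*sqrt(2 - sqrt(2))/8 + sqrt(2 - sqrt(2))*exp(I*pi/4)/8 + sqrt(sqrt(2) + 2)*exp(I*pi/4)/8 on |000>, -I*sqrt(sqrt(2) + 2)/8 - I*sqrt(2 - sqrt(2))/8 + sqrt(2 - sqrt(2))*exp(3*I*pi/4)/8 + sqrt(sqrt(2) + 2)*exp(3*I*pi/4)/8 on |001>, 0 on |010>, 0 on |011>, -3*sqrt(sqrt(2) + 2)/8 + sqrt(2 - sqrt(2))/8 - sqrt(sqrt(2) + 2)*exp(I*pi/4)/8 - sqrt(2 - sqrt(2))*exp(I*pi/4)/8 on |100>, -sqrt(sqrt(2) + 2)*exp(3*I*pi/4)/8 - sqrt(2 - sqrt(2))*exp(3*I*pi/4)/8 + I*sqrt(2 - sqrt(2))/8 + I*sqrt(sqrt(2) + 2)/8 on |101>, 0 on |110>, 0 on |111>.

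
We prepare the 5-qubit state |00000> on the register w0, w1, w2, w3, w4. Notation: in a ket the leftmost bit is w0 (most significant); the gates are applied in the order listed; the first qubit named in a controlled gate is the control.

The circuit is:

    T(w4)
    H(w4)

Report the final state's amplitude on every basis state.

The resulting statevector has amplitude sqrt(2)/2 on |00000>, sqrt(2)/2 on |00001>, and 0 on every other basis state.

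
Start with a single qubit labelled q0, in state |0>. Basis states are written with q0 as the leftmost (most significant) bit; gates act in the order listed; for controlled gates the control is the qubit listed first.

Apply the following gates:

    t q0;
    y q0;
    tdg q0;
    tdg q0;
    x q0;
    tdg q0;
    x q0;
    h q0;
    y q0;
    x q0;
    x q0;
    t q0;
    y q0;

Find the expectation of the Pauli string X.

The expectation value of X is -sqrt(2)/2.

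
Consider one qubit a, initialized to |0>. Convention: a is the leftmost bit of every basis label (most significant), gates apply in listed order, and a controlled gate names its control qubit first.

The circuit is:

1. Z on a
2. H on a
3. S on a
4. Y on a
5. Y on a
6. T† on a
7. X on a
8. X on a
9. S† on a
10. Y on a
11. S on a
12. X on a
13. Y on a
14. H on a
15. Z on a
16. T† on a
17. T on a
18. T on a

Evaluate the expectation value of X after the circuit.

In the final state, X has expectation -1/2. Key observation: gates 7-8 undo each other exactly, leaving only the rest of the circuit to track.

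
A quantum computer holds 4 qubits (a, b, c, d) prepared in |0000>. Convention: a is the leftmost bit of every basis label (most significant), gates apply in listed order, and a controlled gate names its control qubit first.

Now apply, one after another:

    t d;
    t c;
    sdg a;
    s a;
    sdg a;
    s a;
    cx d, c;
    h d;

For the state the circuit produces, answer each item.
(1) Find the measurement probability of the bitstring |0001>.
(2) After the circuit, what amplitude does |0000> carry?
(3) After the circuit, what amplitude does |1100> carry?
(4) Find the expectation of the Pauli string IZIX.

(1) The probability of measuring |0001> is 1/2.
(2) |0000> carries amplitude sqrt(2)/2 in the final state.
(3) |1100> carries amplitude 0 in the final state.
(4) The observable IZIX averages to 1.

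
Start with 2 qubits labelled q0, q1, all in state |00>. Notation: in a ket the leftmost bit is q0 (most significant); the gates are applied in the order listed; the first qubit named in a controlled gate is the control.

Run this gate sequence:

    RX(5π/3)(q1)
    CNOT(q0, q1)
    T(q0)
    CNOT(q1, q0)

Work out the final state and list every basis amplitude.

The final amplitudes are -sqrt(3)/2 on |00>, 0 on |01>, 0 on |10>, -I/2 on |11>.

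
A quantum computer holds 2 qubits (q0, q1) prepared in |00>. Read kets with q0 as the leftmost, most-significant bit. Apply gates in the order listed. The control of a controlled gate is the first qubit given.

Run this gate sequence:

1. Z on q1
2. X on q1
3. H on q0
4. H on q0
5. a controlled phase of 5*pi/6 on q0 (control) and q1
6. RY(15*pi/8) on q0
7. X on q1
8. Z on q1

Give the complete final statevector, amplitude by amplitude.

After the circuit, the state carries amplitude -cos(pi/16) on |00>, 0 on |01>, sin(pi/16) on |10>, 0 on |11>.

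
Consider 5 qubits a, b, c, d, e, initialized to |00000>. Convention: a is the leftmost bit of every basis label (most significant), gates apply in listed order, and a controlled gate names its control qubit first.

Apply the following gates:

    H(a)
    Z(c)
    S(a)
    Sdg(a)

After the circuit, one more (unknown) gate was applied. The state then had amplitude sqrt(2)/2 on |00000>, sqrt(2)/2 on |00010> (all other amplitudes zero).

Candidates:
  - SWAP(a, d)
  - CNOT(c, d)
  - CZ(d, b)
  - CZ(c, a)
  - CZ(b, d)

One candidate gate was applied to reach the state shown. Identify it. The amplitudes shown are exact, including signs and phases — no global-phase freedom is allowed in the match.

The applied gate was SWAP(a, d). Key observation: gates 3-4 undo each other exactly, leaving only the rest of the circuit to track.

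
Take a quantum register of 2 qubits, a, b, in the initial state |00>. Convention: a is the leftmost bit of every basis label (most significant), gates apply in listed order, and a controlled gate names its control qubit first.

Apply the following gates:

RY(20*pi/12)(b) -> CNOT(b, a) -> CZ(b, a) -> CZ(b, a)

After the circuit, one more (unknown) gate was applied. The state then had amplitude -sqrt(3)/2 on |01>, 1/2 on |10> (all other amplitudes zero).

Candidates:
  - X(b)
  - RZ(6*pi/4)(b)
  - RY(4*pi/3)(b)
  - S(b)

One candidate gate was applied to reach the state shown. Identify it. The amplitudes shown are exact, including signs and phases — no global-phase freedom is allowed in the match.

The unique candidate consistent with the amplitudes is X(b). Key observation: steps 3-4 multiply out to the identity, so the circuit reduces to the remaining gates.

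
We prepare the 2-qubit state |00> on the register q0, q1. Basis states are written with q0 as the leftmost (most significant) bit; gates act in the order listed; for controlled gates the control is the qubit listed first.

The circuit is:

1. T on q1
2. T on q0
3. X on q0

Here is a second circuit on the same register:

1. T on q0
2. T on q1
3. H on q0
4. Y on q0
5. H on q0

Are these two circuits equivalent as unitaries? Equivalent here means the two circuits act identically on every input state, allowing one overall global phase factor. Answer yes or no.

No: there is an input state on which the two circuits produce genuinely different outputs (not merely differing by a phase).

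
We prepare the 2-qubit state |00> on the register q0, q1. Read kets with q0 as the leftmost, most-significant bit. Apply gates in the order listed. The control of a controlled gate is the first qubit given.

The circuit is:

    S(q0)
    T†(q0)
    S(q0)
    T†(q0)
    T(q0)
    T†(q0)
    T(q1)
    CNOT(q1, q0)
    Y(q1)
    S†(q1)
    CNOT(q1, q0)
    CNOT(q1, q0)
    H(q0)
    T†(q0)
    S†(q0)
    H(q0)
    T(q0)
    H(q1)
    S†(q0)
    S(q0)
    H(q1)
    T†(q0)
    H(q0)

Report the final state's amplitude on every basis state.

After the circuit, the state carries amplitude 0 on |00>, sqrt(2)/2 on |01>, 0 on |10>, -sqrt(2)*exp(I*pi/4)/2 on |11>. Key observation: gates 16-23 undo each other exactly, leaving only the rest of the circuit to track.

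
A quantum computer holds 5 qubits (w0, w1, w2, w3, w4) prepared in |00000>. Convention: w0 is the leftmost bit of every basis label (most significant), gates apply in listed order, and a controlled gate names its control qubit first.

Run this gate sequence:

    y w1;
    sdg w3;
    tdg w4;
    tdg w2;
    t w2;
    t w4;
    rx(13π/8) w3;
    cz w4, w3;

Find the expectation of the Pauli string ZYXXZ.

The expectation value of ZYXXZ is 0. Key observation: steps 3-6 multiply out to the identity, so the circuit reduces to the remaining gates.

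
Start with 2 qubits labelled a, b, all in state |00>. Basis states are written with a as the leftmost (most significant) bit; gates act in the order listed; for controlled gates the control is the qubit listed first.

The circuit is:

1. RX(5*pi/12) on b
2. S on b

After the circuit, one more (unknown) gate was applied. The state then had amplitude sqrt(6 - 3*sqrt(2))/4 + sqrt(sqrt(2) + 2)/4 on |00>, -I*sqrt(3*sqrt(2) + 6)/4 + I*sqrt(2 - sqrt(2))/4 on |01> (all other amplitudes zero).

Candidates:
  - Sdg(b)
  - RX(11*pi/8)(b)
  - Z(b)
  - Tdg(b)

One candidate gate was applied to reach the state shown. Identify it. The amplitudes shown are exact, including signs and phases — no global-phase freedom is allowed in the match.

The unique candidate consistent with the amplitudes is Sdg(b).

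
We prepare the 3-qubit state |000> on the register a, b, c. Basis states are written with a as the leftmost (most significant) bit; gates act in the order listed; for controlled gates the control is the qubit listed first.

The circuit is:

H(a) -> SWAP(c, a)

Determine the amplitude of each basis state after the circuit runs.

After the circuit, the state carries amplitude sqrt(2)/2 on |000>, sqrt(2)/2 on |001>, and 0 on every other basis state.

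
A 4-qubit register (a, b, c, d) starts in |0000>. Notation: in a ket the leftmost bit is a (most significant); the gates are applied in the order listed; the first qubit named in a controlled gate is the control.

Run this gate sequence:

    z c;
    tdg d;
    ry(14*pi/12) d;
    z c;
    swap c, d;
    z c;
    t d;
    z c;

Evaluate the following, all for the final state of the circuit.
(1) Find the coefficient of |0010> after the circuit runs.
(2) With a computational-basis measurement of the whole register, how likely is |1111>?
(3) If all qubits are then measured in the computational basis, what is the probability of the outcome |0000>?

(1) The amplitude on |0010> is sqrt(2)/4 + sqrt(6)/4.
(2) A full measurement returns |1111> with probability 0.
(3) A full measurement returns |0000> with probability 1/2 - sqrt(3)/4.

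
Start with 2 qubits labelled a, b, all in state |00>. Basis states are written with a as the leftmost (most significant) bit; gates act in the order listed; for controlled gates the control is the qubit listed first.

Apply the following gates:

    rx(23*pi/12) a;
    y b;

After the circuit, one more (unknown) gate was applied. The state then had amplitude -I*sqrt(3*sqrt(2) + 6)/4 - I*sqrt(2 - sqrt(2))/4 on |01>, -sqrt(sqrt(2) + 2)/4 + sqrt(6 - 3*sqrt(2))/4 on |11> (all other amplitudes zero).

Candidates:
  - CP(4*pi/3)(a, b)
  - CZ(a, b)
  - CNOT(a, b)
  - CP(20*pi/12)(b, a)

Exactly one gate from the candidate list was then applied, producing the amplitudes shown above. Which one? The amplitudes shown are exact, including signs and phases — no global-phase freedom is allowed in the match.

The applied gate was CZ(a, b).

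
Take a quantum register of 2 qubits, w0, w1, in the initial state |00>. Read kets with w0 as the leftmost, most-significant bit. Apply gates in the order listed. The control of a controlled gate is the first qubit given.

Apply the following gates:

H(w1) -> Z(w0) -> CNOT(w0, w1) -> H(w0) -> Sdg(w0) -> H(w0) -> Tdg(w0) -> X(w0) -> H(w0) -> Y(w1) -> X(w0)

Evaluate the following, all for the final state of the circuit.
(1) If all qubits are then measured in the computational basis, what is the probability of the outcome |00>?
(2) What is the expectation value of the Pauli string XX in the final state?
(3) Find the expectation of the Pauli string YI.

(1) A full measurement returns |00> with probability 1/4 - sqrt(2)/8.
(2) In the final state, XX has expectation 0.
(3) In the final state, YI has expectation -sqrt(2)/2.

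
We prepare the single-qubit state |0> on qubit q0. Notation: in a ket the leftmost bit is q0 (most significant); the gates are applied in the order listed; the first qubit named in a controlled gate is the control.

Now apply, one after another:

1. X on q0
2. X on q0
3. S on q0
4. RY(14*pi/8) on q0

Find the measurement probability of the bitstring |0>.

The probability of measuring |0> is sqrt(2)/4 + 1/2. Key observation: the block from step 1 through step 2 cancels to the identity and can be dropped.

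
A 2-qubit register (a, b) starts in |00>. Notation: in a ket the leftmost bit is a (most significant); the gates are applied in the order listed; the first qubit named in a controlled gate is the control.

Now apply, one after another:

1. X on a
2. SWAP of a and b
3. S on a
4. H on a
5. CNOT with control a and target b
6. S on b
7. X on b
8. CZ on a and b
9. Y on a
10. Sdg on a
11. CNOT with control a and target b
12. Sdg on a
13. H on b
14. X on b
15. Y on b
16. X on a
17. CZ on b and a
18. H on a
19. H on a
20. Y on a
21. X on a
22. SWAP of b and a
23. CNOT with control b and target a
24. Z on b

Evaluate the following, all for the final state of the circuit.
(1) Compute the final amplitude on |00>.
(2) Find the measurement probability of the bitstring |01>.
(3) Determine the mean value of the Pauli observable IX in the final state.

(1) The amplitude on |00> is 1/2.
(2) Outcome |01> occurs with probability 1/4.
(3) In the final state, IX has expectation 0.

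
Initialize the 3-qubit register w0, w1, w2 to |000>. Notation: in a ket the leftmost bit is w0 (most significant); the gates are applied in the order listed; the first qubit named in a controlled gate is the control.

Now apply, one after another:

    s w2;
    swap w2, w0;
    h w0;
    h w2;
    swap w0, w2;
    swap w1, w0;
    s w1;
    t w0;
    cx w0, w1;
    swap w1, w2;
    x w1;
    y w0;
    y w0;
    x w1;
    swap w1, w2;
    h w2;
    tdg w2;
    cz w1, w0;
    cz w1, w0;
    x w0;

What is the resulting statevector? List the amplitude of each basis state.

The final amplitudes are sqrt(2)/2 on |100>, sqrt(2)*I/2 on |110>, and 0 on every other basis state.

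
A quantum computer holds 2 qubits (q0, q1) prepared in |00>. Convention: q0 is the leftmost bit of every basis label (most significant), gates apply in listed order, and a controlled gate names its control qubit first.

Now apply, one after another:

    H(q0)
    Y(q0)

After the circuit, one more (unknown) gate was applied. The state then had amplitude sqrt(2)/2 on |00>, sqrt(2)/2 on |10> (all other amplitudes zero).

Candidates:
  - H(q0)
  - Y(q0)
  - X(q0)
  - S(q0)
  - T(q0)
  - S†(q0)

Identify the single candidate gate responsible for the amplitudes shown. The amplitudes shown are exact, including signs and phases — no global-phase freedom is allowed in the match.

It was Y(q0) that produced the state shown.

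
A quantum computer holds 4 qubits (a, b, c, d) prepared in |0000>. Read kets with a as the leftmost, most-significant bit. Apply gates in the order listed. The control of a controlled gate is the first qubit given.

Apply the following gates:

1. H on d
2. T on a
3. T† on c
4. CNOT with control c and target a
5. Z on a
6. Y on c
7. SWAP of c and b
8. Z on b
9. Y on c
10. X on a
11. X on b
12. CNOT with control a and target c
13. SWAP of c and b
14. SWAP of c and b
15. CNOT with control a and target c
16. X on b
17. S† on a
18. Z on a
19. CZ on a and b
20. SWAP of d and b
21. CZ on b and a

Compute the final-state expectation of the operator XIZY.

The observable XIZY averages to 0. Key observation: gates 11-16 undo each other exactly, leaving only the rest of the circuit to track.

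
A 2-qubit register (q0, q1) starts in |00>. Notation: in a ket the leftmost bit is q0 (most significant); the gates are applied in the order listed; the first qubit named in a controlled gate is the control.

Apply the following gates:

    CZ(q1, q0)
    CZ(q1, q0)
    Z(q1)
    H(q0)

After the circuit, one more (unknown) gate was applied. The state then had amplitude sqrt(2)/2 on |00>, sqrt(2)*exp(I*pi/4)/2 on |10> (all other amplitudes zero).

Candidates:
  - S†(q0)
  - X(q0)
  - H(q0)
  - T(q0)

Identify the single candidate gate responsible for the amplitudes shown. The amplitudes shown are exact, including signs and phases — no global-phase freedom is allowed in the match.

The unique candidate consistent with the amplitudes is T(q0).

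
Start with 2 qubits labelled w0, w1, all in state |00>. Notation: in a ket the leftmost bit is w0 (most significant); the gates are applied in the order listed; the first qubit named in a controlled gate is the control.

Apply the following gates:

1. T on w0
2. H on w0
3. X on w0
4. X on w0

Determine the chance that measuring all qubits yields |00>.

Outcome |00> occurs with probability 1/2. Key observation: gates 3-4 undo each other exactly, leaving only the rest of the circuit to track.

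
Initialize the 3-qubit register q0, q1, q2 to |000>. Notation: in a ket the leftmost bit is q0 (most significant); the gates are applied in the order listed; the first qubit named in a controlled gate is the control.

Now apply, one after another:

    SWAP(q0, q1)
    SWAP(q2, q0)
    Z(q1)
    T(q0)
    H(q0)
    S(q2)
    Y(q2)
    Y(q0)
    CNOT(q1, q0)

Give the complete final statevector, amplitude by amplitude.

After the circuit, the state carries amplitude sqrt(2)/2 on |001>, -sqrt(2)/2 on |101>, and 0 on every other basis state.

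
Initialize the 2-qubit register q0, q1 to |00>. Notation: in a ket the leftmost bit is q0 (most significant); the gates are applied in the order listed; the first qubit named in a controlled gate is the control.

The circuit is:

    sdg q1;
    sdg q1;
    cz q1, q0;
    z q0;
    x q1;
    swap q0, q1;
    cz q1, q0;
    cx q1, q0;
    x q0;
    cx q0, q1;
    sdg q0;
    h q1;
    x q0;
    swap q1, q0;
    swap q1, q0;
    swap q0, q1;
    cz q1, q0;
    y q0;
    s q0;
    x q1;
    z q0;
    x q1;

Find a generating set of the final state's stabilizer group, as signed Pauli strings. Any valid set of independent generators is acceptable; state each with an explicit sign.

The final state is stabilized by the group generated by -YI, -IZ; other independent generating sets are equally valid.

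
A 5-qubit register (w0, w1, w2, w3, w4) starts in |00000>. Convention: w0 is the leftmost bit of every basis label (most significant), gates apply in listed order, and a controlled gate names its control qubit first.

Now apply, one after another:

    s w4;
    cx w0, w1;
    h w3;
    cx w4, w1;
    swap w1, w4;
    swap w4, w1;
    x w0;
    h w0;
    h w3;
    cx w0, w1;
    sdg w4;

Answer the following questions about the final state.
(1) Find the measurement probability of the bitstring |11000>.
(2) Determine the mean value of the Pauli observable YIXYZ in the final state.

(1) A full measurement returns |11000> with probability 1/2.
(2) The expectation value of YIXYZ is 0.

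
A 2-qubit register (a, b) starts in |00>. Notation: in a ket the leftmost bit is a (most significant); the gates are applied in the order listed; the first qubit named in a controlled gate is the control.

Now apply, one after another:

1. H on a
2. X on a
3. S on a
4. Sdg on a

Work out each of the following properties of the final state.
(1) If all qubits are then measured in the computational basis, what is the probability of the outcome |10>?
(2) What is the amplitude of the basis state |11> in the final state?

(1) A full measurement returns |10> with probability 1/2. Key observation: steps 3-4 multiply out to the identity, so the circuit reduces to the remaining gates.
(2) The final state's coefficient on |11> equals 0.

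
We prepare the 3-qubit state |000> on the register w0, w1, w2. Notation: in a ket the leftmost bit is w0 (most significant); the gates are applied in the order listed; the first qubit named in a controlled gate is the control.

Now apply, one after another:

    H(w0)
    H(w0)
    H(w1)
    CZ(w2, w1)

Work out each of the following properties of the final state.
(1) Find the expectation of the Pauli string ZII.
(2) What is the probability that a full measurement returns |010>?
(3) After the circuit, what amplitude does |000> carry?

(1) The observable ZII averages to 1. Key observation: steps 1-2 multiply out to the identity, so the circuit reduces to the remaining gates.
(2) Outcome |010> occurs with probability 1/2.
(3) The final state's coefficient on |000> equals sqrt(2)/2.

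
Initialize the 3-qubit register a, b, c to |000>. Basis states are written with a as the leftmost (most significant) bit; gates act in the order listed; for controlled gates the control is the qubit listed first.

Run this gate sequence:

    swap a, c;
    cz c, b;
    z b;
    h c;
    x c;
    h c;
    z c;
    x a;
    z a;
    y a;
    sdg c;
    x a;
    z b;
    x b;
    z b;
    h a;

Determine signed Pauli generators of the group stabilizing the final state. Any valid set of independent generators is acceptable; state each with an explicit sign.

The final state is stabilized by the group generated by -XII, -IZI, +IIZ; other independent generating sets are equally valid. Key observation: gates 4-7 undo each other exactly, leaving only the rest of the circuit to track.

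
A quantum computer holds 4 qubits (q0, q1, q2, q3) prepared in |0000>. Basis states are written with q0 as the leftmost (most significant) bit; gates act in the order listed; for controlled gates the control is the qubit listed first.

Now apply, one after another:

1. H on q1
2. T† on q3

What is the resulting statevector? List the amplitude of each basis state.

The resulting statevector has amplitude sqrt(2)/2 on |0000>, sqrt(2)/2 on |0100>, and 0 on every other basis state.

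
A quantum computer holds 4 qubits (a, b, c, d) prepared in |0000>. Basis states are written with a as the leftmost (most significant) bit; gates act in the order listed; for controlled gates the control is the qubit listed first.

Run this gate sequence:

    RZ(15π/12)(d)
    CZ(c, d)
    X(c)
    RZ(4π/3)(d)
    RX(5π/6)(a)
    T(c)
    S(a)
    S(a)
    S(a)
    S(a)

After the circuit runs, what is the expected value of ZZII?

The expectation value of ZZII is -sqrt(3)/2.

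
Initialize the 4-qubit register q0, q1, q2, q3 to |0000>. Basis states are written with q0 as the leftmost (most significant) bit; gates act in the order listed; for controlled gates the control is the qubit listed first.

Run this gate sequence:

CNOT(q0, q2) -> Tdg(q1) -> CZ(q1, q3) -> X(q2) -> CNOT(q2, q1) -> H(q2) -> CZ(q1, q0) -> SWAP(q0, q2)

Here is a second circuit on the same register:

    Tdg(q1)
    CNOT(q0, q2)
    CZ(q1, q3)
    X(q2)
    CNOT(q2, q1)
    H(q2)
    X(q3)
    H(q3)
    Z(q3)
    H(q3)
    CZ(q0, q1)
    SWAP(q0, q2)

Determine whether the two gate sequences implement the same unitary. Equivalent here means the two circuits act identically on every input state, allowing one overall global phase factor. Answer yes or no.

Yes, they are equivalent — the unitaries differ by at most a global phase.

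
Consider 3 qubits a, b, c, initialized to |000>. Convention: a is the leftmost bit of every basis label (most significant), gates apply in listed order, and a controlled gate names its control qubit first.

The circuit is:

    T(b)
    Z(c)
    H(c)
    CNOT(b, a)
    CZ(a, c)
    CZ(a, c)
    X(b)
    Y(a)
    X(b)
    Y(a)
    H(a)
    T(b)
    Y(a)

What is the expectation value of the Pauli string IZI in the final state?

The expectation value of IZI is 1.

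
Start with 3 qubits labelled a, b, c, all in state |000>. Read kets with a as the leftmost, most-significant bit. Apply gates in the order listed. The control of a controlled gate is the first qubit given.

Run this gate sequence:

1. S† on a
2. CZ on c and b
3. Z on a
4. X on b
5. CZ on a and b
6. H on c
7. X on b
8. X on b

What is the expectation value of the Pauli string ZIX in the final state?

In the final state, ZIX has expectation 1.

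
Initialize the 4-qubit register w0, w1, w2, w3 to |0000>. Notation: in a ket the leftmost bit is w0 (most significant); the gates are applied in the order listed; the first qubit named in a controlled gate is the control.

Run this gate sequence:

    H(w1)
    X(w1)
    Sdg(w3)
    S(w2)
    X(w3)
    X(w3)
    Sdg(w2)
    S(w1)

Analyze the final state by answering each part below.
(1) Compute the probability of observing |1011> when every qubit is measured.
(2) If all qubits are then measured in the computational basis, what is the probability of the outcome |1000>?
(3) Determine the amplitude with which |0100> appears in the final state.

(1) The probability of measuring |1011> is 0. Key observation: steps 4-7 multiply out to the identity, so the circuit reduces to the remaining gates.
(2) The probability of measuring |1000> is 0.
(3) The amplitude on |0100> is sqrt(2)*I/2.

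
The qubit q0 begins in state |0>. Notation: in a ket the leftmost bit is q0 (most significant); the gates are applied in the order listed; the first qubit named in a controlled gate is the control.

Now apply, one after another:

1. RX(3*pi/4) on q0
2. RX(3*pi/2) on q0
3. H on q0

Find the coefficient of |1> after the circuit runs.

|1> carries amplitude -(1 - I)*(sqrt(2 - sqrt(2)) + I*sqrt(sqrt(2) + 2))/4 in the final state.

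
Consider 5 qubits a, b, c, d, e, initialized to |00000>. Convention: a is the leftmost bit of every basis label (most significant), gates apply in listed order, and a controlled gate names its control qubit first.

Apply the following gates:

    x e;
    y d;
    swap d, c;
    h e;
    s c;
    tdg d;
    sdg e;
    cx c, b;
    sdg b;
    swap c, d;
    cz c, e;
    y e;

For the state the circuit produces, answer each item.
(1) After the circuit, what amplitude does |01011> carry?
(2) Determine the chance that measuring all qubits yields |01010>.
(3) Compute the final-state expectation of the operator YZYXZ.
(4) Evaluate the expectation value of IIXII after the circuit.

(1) The amplitude on |01011> is -sqrt(2)/2.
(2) Outcome |01010> occurs with probability 1/2.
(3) The observable YZYXZ averages to 0.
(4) In the final state, IIXII has expectation 0.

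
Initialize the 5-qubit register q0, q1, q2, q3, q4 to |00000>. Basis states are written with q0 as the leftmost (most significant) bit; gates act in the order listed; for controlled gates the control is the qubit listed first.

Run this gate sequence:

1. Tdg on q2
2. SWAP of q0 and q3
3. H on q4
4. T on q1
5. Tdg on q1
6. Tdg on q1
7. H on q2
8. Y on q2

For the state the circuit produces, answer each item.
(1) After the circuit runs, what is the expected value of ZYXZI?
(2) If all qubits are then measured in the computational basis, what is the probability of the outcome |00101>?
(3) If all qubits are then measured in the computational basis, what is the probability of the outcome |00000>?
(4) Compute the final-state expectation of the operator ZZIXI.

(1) The expectation value of ZYXZI is 0.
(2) A full measurement returns |00101> with probability 1/4.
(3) The probability of measuring |00000> is 1/4.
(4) In the final state, ZZIXI has expectation 0.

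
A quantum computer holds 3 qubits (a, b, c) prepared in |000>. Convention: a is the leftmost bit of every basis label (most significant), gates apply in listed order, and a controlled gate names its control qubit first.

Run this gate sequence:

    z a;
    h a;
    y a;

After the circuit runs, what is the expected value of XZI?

The expectation value of XZI is -1.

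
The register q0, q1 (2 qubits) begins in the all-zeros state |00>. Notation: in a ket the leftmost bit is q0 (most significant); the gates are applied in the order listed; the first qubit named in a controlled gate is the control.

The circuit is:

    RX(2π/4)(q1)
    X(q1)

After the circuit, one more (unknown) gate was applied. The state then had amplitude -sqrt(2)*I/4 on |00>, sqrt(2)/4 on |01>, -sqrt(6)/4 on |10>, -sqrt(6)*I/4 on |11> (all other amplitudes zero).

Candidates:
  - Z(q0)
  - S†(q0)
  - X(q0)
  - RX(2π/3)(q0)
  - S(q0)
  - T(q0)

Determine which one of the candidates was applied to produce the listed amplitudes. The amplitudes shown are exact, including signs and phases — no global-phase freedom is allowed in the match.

It was RX(2π/3)(q0) that produced the state shown.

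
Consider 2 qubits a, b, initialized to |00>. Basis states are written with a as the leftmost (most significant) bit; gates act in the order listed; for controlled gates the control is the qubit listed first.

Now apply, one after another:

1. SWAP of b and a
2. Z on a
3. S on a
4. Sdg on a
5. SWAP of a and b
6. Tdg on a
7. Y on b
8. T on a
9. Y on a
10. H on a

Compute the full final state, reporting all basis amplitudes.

The final amplitudes are 0 on |00>, -sqrt(2)/2 on |01>, 0 on |10>, sqrt(2)/2 on |11>.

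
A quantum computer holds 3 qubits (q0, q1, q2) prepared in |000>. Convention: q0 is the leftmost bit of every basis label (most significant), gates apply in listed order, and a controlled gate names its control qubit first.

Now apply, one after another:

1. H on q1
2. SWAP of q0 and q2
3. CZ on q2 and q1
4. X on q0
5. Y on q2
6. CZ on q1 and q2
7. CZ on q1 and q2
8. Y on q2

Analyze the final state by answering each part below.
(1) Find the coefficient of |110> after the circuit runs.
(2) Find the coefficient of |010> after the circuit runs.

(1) |110> carries amplitude sqrt(2)/2 in the final state.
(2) |010> carries amplitude 0 in the final state.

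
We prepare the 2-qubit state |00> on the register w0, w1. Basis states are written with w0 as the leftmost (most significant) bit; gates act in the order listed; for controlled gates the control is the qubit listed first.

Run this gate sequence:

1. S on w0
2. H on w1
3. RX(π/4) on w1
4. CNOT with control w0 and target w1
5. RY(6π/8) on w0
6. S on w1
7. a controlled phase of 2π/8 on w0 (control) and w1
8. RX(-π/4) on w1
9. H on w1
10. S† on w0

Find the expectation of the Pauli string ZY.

The expectation value of ZY is 1/2 - sqrt(2)/8.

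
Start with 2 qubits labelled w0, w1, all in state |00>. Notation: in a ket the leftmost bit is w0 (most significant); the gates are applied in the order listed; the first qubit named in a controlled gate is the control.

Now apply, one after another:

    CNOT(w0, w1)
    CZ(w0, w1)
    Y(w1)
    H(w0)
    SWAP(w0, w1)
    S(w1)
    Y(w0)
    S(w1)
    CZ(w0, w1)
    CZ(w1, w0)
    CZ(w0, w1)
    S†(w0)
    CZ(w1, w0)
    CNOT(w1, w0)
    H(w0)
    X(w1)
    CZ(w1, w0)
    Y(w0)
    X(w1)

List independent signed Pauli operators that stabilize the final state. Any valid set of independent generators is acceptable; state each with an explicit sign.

The stabilizer group can be generated by +XI, -IX, among other valid generating sets.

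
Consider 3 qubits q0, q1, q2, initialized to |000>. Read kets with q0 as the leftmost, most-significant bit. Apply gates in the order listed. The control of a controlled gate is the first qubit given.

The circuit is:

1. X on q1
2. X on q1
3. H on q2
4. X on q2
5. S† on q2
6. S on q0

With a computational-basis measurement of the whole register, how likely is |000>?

Outcome |000> occurs with probability 1/2.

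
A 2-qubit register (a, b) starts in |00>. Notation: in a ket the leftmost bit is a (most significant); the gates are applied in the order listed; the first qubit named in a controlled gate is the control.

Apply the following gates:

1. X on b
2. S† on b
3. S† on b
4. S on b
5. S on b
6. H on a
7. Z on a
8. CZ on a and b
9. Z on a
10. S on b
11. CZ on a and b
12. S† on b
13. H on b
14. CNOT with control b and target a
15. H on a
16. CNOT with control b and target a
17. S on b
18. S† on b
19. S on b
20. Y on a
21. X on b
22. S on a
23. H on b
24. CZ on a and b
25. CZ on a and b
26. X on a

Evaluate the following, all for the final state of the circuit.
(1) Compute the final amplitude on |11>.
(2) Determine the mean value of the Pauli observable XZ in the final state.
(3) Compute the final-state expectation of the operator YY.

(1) The amplitude on |11> is -1/2.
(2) The observable XZ averages to 1.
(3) The expectation value of YY is -1.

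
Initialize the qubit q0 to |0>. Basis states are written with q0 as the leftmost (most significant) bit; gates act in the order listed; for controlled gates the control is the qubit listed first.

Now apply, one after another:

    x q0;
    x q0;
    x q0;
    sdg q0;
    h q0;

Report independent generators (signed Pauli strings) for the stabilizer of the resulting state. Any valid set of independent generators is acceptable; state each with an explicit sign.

The final state is stabilized by the group generated by -X; other independent generating sets are equally valid.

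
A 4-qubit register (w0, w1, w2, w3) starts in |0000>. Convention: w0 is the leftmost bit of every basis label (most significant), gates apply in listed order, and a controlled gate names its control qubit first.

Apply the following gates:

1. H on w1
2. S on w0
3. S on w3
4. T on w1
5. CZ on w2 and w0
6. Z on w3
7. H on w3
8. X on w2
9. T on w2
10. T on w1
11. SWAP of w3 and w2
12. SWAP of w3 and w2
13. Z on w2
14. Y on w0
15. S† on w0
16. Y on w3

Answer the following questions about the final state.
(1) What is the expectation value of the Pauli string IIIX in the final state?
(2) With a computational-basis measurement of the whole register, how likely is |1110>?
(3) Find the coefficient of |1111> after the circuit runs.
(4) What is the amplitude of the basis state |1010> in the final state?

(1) The expectation value of IIIX is -1.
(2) Outcome |1110> occurs with probability 1/4.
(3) The final state's coefficient on |1111> equals exp(I*pi/4)/2.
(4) The amplitude on |1010> is exp(3*I*pi/4)/2.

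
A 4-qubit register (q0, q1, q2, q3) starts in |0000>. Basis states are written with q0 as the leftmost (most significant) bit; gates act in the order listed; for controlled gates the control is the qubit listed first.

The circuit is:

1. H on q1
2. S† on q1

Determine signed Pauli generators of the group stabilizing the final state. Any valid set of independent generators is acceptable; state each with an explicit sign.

One valid set of independent stabilizer generators is -IYII, +ZIII, +IIZI, +IIIZ (any independent generating set of the same group is equally correct).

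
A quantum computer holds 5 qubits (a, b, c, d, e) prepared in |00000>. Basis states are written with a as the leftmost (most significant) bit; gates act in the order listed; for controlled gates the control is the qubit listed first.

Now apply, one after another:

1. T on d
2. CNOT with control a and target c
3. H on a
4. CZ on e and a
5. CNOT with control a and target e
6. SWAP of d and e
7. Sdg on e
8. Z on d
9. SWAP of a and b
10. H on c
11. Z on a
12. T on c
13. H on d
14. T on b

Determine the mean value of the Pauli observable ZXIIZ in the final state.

The observable ZXIIZ averages to 0.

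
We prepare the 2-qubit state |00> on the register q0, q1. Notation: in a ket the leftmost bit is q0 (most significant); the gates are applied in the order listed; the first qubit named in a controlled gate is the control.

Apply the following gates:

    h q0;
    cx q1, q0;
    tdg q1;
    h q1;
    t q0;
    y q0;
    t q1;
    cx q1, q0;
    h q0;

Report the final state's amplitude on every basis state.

After the circuit, the state carries amplitude sqrt(2)*(-exp(3*I*pi/4) + I)/4 on |00>, sqrt(2)*(1 + exp(3*I*pi/4))/4 on |01>, sqrt(2)*(-I - exp(3*I*pi/4))/4 on |10>, sqrt(2)*(-1 + exp(3*I*pi/4))/4 on |11>.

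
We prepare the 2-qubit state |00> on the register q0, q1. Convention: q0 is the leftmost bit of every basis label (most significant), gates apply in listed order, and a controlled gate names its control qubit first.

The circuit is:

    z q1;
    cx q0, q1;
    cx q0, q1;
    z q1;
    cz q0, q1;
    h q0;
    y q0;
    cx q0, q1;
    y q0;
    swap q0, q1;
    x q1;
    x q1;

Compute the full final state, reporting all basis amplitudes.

After the circuit, the state carries amplitude 0 on |00>, sqrt(2)/2 on |01>, sqrt(2)/2 on |10>, 0 on |11>. Key observation: steps 1-4 multiply out to the identity, so the circuit reduces to the remaining gates.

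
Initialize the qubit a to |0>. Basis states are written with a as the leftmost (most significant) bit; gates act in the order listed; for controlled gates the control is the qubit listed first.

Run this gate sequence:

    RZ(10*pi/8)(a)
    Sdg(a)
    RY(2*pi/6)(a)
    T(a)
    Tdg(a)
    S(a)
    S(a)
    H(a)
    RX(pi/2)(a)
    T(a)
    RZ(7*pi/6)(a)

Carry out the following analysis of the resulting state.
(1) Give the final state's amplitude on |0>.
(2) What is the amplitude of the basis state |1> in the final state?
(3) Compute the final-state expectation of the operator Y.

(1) The amplitude on |0> is (1 + sqrt(3) - I + sqrt(3)*I)*exp(7*I*pi/24)/4.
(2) The final state's coefficient on |1> equals -sqrt(3)*exp(17*I*pi/24)/4 + exp(5*I*pi/24)/4 + exp(17*I*pi/24)/4 + sqrt(3)*exp(5*I*pi/24)/4.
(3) The observable Y averages to -sqrt(2)/2.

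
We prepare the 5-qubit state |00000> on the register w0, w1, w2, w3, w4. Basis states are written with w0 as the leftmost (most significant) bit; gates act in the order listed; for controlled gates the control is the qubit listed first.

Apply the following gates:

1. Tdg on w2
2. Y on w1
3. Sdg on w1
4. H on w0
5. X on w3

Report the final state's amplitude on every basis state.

The final amplitudes are sqrt(2)/2 on |01010>, sqrt(2)/2 on |11010>, and 0 on every other basis state.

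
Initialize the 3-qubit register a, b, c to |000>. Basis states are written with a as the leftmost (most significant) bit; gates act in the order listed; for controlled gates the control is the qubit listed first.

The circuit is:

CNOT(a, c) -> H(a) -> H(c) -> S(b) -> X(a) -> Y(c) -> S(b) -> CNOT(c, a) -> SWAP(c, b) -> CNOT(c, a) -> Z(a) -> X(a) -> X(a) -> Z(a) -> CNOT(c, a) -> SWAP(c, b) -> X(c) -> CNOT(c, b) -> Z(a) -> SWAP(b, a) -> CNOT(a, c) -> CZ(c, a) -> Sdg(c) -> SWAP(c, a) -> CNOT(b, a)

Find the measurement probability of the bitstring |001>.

A full measurement returns |001> with probability 1/4. Key observation: steps 9-16 multiply out to the identity, so the circuit reduces to the remaining gates.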